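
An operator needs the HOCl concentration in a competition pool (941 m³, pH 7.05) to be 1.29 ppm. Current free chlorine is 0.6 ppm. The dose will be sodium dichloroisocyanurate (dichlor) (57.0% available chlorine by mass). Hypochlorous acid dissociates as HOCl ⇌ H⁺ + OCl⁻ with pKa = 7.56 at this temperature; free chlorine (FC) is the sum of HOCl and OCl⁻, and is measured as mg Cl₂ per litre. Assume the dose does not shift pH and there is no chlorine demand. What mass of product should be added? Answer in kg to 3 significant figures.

1.80 kg

Volume: 941 m³ = 941,000 L.
[OCl⁻]/[HOCl] = 10^(pH − pKa) = 10^(7.05 − 7.56) = 0.309; fraction as HOCl = 1/(1 + 0.309) = 0.7639.
Free chlorine required for 1.29 ppm HOCl: 1.29 / 0.7639 = 1.689 ppm.
FC to add: 1.689 − 0.6 = 1.089 mg/L as Cl₂.
Cl₂ equivalent: 1.089 mg/L × 941,000 L = 1024 g.
Product at 57.0% available Cl: 1024 / 0.57 = 1797 g.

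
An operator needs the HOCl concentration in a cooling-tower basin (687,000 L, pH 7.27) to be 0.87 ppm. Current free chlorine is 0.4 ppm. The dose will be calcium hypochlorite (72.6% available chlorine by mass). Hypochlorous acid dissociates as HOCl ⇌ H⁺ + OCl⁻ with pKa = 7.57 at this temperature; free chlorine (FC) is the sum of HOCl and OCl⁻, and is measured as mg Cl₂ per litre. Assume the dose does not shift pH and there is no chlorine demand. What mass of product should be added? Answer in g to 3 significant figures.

857 g

[OCl⁻]/[HOCl] = 10^(pH − pKa) = 10^(7.27 − 7.57) = 0.5012; fraction as HOCl = 1/(1 + 0.5012) = 0.6661.
Free chlorine required for 0.87 ppm HOCl: 0.87 / 0.6661 = 1.306 ppm.
FC to add: 1.306 − 0.4 = 0.906 mg/L as Cl₂.
Cl₂ equivalent: 0.906 mg/L × 687,000 L = 622.4 g.
Product at 72.6% available Cl: 622.4 / 0.726 = 857.4 g.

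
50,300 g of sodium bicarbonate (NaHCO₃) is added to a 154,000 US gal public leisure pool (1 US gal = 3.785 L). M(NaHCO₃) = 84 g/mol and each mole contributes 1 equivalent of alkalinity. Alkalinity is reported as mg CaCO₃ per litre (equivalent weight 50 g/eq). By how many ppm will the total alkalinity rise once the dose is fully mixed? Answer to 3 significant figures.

Volume: 154,000 US gal × 3.785 L/gal = 582,890 L.
Moles of NaHCO₃: 50,300 g ÷ 84 g/mol = 598.8 mol → 598.8 eq of alkalinity.
As CaCO₃: 598.8 eq × 50 g/eq = 29,940 g.
Rise: 29,940 g / 582,890 L × 1000 = 51.37 mg/L.

51.4 ppm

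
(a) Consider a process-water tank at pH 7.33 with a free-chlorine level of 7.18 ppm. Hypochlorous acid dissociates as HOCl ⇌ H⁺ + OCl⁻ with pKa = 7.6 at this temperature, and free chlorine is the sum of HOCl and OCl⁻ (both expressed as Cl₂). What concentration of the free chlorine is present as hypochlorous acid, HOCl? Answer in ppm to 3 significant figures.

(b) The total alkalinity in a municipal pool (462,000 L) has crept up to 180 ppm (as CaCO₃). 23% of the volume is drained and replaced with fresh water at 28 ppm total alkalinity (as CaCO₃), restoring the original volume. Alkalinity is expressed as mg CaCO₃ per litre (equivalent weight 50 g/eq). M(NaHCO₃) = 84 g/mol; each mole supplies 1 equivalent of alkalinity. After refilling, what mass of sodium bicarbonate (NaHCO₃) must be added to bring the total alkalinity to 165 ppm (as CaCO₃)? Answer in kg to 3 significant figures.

(a) 4.67 ppm; (b) 15.5 kg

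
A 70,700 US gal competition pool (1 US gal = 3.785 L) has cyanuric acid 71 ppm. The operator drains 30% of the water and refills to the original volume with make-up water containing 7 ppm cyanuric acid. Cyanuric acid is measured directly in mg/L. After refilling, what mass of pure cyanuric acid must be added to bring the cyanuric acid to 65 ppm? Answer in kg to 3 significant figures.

Volume: 70,700 US gal × 3.785 L/gal = 267,600 L.
After draining 30% and refilling: 71 × 0.70 + 7 × 0.30 = 51.8 ppm.
Deficit to target: 65 − 51.8 = 13.2 mg/L.
Mass: 13.2 mg/L × 267,600 L = 3532 g cyanuric acid.

3.53 kg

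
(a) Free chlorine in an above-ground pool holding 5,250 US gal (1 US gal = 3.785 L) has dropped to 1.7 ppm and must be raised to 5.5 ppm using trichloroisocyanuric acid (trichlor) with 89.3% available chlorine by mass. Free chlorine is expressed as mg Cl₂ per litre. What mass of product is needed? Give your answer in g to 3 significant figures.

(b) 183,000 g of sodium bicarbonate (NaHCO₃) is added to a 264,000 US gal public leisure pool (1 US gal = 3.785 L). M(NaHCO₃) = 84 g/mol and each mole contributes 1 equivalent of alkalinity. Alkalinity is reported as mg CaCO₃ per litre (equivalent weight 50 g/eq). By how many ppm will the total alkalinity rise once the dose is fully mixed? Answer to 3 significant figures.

(a) 84.6 g; (b) 109 ppm

(a) Volume: 5,250 US gal × 3.785 L/gal = 19,871 L.
(a) Chlorine deficit: 5.5 − 1.7 = 3.8 ppm = 3.8 mg/L as Cl₂.
(a) Cl₂ equivalent needed: 3.8 mg/L × 19,871 L = 75,510 mg = 75.51 g.
(a) Product at 89.3% available chlorine: 75.51 / 0.893 = 84.56 g.

(b) Volume: 264,000 US gal × 3.785 L/gal = 999,240 L.
(b) Moles of NaHCO₃: 183,000 g ÷ 84 g/mol = 2179 mol → 2179 eq of alkalinity.
(b) As CaCO₃: 2179 eq × 50 g/eq = 108,900 g.
(b) Rise: 108,900 g / 999,240 L × 1000 = 109 mg/L.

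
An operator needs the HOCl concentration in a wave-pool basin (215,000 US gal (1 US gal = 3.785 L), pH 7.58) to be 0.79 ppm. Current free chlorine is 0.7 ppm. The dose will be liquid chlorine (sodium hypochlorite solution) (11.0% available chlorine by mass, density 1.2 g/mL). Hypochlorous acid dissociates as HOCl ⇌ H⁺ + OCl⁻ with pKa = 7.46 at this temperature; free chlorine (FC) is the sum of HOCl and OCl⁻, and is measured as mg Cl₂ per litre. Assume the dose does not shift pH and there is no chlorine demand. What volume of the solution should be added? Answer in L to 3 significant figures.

6.98 L

Volume: 215,000 US gal × 3.785 L/gal = 813,775 L.
[OCl⁻]/[HOCl] = 10^(pH − pKa) = 10^(7.58 − 7.46) = 1.318; fraction as HOCl = 1/(1 + 1.318) = 0.4314.
Free chlorine required for 0.79 ppm HOCl: 0.79 / 0.4314 = 1.831 ppm.
FC to add: 1.831 − 0.7 = 1.131 mg/L as Cl₂.
Cl₂ equivalent: 1.131 mg/L × 813,775 L = 920.7 g.
Product at 11.0% available Cl: 920.7 / 0.11 = 8370 g.
Volume: 8370 g ÷ 1.2 g/mL = 6975 mL.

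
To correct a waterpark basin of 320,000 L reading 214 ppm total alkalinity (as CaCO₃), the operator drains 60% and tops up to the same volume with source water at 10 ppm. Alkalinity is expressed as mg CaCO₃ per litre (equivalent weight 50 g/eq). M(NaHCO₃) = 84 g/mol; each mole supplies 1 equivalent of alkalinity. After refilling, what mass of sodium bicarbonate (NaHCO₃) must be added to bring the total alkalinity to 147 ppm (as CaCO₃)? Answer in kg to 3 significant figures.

After draining 60% and refilling: 214 × 0.40 + 10 × 0.60 = 91.6 ppm.
Deficit to target: 147 − 91.6 = 55.4 mg/L.
As CaCO₃: 55.4 mg/L × 320,000 L = 17,730 g; ÷ 50 g/eq ÷ 1 = 354.6 mol NaHCO₃.
Mass: 354.6 × 84 = 29,780 g.

29.8 kg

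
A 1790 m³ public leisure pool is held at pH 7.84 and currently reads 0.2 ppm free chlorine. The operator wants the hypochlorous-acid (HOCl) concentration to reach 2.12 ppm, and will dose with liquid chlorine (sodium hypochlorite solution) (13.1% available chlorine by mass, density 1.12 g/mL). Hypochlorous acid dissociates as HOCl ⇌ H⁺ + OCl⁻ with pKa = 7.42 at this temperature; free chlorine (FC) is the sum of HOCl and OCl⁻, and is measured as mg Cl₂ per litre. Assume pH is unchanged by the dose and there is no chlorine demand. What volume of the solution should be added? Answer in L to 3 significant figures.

Volume: 1790 m³ = 1,790,000 L.
[OCl⁻]/[HOCl] = 10^(pH − pKa) = 10^(7.84 − 7.42) = 2.63; fraction as HOCl = 1/(1 + 2.63) = 0.2755.
Free chlorine required for 2.12 ppm HOCl: 2.12 / 0.2755 = 7.696 ppm.
FC to add: 7.696 − 0.2 = 7.496 mg/L as Cl₂.
Cl₂ equivalent: 7.496 mg/L × 1,790,000 L = 13,420 g.
Product at 13.1% available Cl: 13,420 / 0.131 = 102,400 g.
Volume: 102,400 g ÷ 1.12 g/mL = 91,450 mL.

91.5 L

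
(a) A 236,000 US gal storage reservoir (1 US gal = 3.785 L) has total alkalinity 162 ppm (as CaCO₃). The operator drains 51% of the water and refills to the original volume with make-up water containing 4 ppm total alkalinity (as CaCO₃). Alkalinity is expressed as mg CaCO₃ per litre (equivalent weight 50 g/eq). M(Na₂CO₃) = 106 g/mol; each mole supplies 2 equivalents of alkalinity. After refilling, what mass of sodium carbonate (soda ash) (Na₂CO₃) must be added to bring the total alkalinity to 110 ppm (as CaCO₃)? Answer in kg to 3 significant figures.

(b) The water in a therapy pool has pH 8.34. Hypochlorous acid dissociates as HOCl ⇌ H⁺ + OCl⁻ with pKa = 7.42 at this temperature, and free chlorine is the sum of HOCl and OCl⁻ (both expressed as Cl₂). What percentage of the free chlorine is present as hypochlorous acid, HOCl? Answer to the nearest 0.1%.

(a) Volume: 236,000 US gal × 3.785 L/gal = 893,260 L.
(a) After draining 51% and refilling: 162 × 0.49 + 4 × 0.51 = 81.42 ppm.
(a) Deficit to target: 110 − 81.42 = 28.58 mg/L.
(a) As CaCO₃: 28.58 mg/L × 893,260 L = 25,530 g; ÷ 50 g/eq ÷ 2 = 255.3 mol Na₂CO₃.
(a) Mass: 255.3 × 106 = 27,060 g.

(b) [OCl⁻]/[HOCl] = 10^(pH − pKa) = 10^(8.34 − 7.42) = 10^0.92 = 8.318.
(b) Fraction as HOCl = 1 / (1 + 8.318) = 0.1073.

(a) 27.1 kg; (b) 10.7%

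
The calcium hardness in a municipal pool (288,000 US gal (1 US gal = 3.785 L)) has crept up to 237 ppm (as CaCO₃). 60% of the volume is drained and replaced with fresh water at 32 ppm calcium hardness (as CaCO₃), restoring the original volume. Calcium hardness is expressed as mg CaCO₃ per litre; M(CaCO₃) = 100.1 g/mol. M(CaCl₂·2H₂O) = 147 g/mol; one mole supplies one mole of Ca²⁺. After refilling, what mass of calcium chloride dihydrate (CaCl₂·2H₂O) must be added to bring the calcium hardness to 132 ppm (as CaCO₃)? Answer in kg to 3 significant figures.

Volume: 288,000 US gal × 3.785 L/gal = 1,090,080 L.
After draining 60% and refilling: 237 × 0.40 + 32 × 0.60 = 114 ppm.
Deficit to target: 132 − 114 = 18 mg/L.
As CaCO₃: 18 mg/L × 1,090,080 L = 19,620 g; ÷ 100.1 = 196 mol Ca²⁺.
Mass: 196 × 147 = 28,810 g.

28.8 kg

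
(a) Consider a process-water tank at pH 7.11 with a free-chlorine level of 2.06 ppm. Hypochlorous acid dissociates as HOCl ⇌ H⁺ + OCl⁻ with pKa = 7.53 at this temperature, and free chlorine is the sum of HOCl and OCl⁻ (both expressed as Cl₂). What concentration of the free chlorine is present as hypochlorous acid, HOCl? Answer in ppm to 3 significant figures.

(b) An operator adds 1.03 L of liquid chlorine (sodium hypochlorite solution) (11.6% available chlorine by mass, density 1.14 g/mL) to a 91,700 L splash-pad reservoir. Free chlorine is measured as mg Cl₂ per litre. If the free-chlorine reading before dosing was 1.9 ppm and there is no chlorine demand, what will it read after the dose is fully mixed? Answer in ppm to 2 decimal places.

(a) 1.49 ppm; (b) 3.39 ppm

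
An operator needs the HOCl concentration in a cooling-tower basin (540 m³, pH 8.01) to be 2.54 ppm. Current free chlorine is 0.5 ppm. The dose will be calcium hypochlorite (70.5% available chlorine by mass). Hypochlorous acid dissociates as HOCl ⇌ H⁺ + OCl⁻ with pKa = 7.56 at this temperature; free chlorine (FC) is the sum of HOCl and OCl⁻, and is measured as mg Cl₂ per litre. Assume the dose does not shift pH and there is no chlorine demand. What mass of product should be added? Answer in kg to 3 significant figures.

7.05 kg

Volume: 540 m³ = 540,000 L.
[OCl⁻]/[HOCl] = 10^(pH − pKa) = 10^(8.01 − 7.56) = 2.818; fraction as HOCl = 1/(1 + 2.818) = 0.2619.
Free chlorine required for 2.54 ppm HOCl: 2.54 / 0.2619 = 9.699 ppm.
FC to add: 9.699 − 0.5 = 9.199 mg/L as Cl₂.
Cl₂ equivalent: 9.199 mg/L × 540,000 L = 4967 g.
Product at 70.5% available Cl: 4967 / 0.705 = 7046 g.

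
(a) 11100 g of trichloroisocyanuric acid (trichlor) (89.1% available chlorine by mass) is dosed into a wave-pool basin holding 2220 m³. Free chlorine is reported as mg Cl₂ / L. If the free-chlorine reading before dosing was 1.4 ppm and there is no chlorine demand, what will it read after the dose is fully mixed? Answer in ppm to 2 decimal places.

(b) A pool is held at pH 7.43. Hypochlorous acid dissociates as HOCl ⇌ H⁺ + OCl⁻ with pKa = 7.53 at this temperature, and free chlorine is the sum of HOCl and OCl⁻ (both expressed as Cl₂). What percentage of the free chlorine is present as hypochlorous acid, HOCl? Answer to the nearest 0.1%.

(a) 5.86 ppm; (b) 55.7%

(a) Volume: 2220 m³ = 2,220,000 L.
(a) Available chlorine delivered: 11,100 g × 0.891 = 9890 g as Cl₂.
(a) Concentration rise: 9890 g / 2,220,000 L = 4.455 mg/L = 4.46 ppm.
(a) Final FC: 1.4 + 4.46 = 5.86 ppm.

(b) [OCl⁻]/[HOCl] = 10^(pH − pKa) = 10^(7.43 − 7.53) = 10^-0.10 = 0.7943.
(b) Fraction as HOCl = 1 / (1 + 0.7943) = 0.5573.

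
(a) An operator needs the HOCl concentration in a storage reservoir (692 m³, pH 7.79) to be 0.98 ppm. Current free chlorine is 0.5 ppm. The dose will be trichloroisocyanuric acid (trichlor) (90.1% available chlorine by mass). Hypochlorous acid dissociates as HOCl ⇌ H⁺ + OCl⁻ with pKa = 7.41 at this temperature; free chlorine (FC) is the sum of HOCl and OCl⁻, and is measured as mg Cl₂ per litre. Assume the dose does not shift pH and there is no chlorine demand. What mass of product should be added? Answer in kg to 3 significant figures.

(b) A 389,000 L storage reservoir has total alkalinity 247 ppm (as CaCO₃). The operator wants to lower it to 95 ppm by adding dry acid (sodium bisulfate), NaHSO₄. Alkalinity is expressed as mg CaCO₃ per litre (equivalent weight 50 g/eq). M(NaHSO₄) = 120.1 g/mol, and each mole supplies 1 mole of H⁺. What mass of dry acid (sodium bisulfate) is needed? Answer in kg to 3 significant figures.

(a) 2.17 kg; (b) 142 kg

(a) Volume: 692 m³ = 692,000 L.
(a) [OCl⁻]/[HOCl] = 10^(pH − pKa) = 10^(7.79 − 7.41) = 2.399; fraction as HOCl = 1/(1 + 2.399) = 0.2942.
(a) Free chlorine required for 0.98 ppm HOCl: 0.98 / 0.2942 = 3.331 ppm.
(a) FC to add: 3.331 − 0.5 = 2.831 mg/L as Cl₂.
(a) Cl₂ equivalent: 2.831 mg/L × 692,000 L = 1959 g.
(a) Product at 90.1% available Cl: 1959 / 0.901 = 2174 g.

(b) Alkalinity to neutralize: (247 − 95) = 152 mg/L as CaCO₃ × 389,000 L = 59,130 g as CaCO₃.
(b) Equivalents of H⁺ required: 59,130 ÷ 50 g/eq = 1183 eq = 1183 mol NaHSO₄.
(b) Mass of NaHSO₄: 1183 × 120.1 = 142,000 g.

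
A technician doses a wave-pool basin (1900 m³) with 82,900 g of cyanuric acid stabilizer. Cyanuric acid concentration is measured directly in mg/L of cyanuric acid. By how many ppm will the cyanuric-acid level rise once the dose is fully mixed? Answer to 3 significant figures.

43.6 ppm

Volume: 1900 m³ = 1,900,000 L.
Rise: 82,900 g / 1,900,000 L × 1000 = 43.63 mg/L.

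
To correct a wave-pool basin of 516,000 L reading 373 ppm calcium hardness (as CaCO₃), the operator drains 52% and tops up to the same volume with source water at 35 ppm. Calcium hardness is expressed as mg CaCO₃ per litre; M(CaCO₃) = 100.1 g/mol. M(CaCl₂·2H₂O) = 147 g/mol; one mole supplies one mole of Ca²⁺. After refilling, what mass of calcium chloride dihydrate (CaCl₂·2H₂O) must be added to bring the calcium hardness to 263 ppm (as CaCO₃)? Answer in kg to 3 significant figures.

49.8 kg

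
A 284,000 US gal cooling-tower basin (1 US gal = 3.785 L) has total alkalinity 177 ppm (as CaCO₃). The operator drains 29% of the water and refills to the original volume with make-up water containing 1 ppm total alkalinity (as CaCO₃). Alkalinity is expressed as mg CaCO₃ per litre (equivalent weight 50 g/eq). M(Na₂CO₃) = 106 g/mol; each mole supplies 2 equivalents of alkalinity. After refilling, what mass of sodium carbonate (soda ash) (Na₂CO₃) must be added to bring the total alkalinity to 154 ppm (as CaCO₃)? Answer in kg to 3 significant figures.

31.9 kg

Volume: 284,000 US gal × 3.785 L/gal = 1,074,940 L.
After draining 29% and refilling: 177 × 0.71 + 1 × 0.29 = 125.96 ppm.
Deficit to target: 154 − 125.96 = 28.04 mg/L.
As CaCO₃: 28.04 mg/L × 1,074,940 L = 30,140 g; ÷ 50 g/eq ÷ 2 = 301.4 mol Na₂CO₃.
Mass: 301.4 × 106 = 31,950 g.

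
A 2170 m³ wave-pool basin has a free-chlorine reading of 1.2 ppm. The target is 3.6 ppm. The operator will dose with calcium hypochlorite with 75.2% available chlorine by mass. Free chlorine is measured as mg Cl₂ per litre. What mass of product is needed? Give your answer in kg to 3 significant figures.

6.93 kg

Volume: 2170 m³ = 2,170,000 L.
Chlorine deficit: 3.6 − 1.2 = 2.4 ppm = 2.4 mg/L as Cl₂.
Cl₂ equivalent needed: 2.4 mg/L × 2,170,000 L = 5,208,000 mg = 5208 g.
Product at 75.2% available chlorine: 5208 / 0.752 = 6926 g.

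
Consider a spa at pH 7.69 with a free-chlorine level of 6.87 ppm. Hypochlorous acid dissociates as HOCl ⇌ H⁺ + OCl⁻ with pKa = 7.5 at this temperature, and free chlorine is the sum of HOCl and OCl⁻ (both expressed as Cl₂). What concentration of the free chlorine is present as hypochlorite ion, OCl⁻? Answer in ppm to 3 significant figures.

[OCl⁻]/[HOCl] = 10^(pH − pKa) = 10^(7.69 − 7.5) = 10^0.19 = 1.549.
Fraction as HOCl = 1 / (1 + 1.549) = 0.3923.
OCl⁻ = (1 − 0.3923) × 6.87 ppm = 4.175 ppm.

4.17 ppm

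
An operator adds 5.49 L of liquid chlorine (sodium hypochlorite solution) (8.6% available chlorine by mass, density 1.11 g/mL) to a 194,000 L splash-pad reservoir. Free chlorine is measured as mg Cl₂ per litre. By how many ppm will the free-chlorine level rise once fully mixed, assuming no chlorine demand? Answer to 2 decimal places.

2.70 ppm

Mass of solution: 5.49 L × 1000 mL/L × 1.11 g/mL = 6094 g.
Available chlorine delivered: 6094 g × 0.086 = 524.1 g as Cl₂.
Concentration rise: 524.1 g / 194,000 L = 2.701 mg/L = 2.70 ppm.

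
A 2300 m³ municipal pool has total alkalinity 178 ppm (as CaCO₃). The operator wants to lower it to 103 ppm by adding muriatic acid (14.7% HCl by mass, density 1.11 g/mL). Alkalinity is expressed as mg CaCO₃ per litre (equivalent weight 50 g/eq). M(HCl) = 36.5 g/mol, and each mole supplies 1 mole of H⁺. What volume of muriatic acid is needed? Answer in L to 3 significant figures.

Volume: 2300 m³ = 2,300,000 L.
Alkalinity to neutralize: (178 − 103) = 75 mg/L as CaCO₃ × 2,300,000 L = 172,500 g as CaCO₃.
Equivalents of H⁺ required: 172,500 ÷ 50 g/eq = 3450 eq = 3450 mol HCl.
Mass of HCl: 3450 × 36.5 = 125,900 g.
Mass of 14.7% solution: 125,900 / 0.147 = 856,600 g.
Volume: 856,600 g ÷ 1.11 g/mL = 771,700 mL.

772 L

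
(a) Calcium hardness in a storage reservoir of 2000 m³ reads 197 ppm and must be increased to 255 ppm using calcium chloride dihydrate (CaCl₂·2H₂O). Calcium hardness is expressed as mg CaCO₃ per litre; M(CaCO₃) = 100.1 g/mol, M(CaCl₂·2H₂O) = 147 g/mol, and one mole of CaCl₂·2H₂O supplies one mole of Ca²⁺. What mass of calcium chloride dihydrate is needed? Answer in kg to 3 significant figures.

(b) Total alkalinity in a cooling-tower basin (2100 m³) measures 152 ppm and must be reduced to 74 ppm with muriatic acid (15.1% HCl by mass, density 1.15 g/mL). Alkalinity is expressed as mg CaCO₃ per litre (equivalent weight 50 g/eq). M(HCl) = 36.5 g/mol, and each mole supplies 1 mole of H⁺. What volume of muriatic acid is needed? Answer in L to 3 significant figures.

(a) 170 kg; (b) 689 L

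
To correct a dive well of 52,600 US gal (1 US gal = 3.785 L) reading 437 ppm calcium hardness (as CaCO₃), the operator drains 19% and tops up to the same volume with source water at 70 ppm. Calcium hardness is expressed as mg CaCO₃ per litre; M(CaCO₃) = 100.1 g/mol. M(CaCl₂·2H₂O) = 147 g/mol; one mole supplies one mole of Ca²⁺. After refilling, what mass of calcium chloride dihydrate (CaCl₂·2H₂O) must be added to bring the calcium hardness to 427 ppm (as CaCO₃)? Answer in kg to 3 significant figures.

17.5 kg

Volume: 52,600 US gal × 3.785 L/gal = 199,091 L.
After draining 19% and refilling: 437 × 0.81 + 70 × 0.19 = 367.27 ppm.
Deficit to target: 427 − 367.27 = 59.73 mg/L.
As CaCO₃: 59.73 mg/L × 199,091 L = 11,890 g; ÷ 100.1 = 118.8 mol Ca²⁺.
Mass: 118.8 × 147 = 17,460 g.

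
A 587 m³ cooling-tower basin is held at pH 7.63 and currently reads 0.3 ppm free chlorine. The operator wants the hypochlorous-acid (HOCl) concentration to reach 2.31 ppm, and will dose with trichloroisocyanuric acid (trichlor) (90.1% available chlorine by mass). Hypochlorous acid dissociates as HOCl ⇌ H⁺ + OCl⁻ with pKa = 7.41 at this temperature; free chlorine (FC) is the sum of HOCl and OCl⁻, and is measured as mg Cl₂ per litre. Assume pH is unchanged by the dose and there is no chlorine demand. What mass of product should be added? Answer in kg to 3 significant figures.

Volume: 587 m³ = 587,000 L.
[OCl⁻]/[HOCl] = 10^(pH − pKa) = 10^(7.63 − 7.41) = 1.66; fraction as HOCl = 1/(1 + 1.66) = 0.376.
Free chlorine required for 2.31 ppm HOCl: 2.31 / 0.376 = 6.144 ppm.
FC to add: 6.144 − 0.3 = 5.844 mg/L as Cl₂.
Cl₂ equivalent: 5.844 mg/L × 587,000 L = 3430 g.
Product at 90.1% available Cl: 3430 / 0.901 = 3807 g.

3.81 kg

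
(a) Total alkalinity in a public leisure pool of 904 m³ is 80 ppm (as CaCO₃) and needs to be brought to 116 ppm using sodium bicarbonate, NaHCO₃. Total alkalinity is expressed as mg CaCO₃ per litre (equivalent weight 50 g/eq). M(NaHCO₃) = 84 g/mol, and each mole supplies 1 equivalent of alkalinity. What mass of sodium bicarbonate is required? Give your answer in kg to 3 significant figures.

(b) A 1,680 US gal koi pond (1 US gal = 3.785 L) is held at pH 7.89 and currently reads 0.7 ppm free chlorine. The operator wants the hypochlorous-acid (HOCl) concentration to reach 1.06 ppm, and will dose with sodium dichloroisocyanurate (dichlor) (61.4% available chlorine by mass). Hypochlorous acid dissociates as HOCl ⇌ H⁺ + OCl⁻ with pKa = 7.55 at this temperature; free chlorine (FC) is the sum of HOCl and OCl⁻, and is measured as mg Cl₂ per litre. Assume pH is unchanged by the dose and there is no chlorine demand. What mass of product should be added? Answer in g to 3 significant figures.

(a) 54.7 kg; (b) 27.7 g

(a) Volume: 904 m³ = 904,000 L.
(a) Alkalinity to add: (116 − 80) = 36 mg/L as CaCO₃ × 904,000 L = 32,540 g as CaCO₃.
(a) Equivalents: 32,540 g ÷ 50 g/eq = 650.9 eq.
(a) NaHCO₃ supplies 1 eq per mole → 650.9 mol.
(a) Mass: 650.9 mol × 84 g/mol = 54,670 g.

(b) Volume: 1,680 US gal × 3.785 L/gal = 6,359 L.
(b) [OCl⁻]/[HOCl] = 10^(pH − pKa) = 10^(7.89 − 7.55) = 2.188; fraction as HOCl = 1/(1 + 2.188) = 0.3137.
(b) Free chlorine required for 1.06 ppm HOCl: 1.06 / 0.3137 = 3.379 ppm.
(b) FC to add: 3.379 − 0.7 = 2.679 mg/L as Cl₂.
(b) Cl₂ equivalent: 2.679 mg/L × 6,359 L = 17.04 g.
(b) Product at 61.4% available Cl: 17.04 / 0.614 = 27.74 g.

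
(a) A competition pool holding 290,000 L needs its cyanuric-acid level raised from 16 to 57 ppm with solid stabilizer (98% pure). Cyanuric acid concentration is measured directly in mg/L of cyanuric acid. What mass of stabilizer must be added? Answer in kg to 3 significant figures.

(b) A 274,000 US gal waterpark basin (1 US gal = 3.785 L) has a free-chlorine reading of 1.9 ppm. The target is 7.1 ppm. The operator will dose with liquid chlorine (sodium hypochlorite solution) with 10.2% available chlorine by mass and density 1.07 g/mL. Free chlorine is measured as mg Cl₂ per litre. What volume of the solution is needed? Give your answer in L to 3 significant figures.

(a) 12.1 kg; (b) 49.4 L

(a) CYA to add: (57 − 16) = 41 mg/L × 290,000 L = 11,890 g cyanuric acid.
(a) At 98% purity: 11,890 / 0.98 = 12,130 g product.

(b) Volume: 274,000 US gal × 3.785 L/gal = 1,037,090 L.
(b) Chlorine deficit: 7.1 − 1.9 = 5.2 ppm = 5.2 mg/L as Cl₂.
(b) Cl₂ equivalent needed: 5.2 mg/L × 1,037,090 L = 5,393,000 mg = 5393 g.
(b) Product at 10.2% available chlorine: 5393 / 0.102 = 52,870 g.
(b) Volume at density 1.07 g/mL: 52,870 g ÷ 1.07 g/mL = 49,410 mL.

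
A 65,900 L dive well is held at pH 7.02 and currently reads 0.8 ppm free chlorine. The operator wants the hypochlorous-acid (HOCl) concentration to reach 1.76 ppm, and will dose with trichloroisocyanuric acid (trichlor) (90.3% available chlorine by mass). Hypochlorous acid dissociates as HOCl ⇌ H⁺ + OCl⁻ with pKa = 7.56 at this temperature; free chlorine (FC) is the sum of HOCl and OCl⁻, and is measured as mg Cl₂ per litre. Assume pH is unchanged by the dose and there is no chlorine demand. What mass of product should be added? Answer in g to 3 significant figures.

107 g

[OCl⁻]/[HOCl] = 10^(pH − pKa) = 10^(7.02 − 7.56) = 0.2884; fraction as HOCl = 1/(1 + 0.2884) = 0.7762.
Free chlorine required for 1.76 ppm HOCl: 1.76 / 0.7762 = 2.268 ppm.
FC to add: 2.268 − 0.8 = 1.468 mg/L as Cl₂.
Cl₂ equivalent: 1.468 mg/L × 65,900 L = 96.71 g.
Product at 90.3% available Cl: 96.71 / 0.903 = 107.1 g.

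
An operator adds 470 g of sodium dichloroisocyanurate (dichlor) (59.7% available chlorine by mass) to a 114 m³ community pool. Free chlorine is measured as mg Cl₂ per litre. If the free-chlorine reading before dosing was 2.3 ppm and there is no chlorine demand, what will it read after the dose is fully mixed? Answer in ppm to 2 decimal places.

Volume: 114 m³ = 114,000 L.
Available chlorine delivered: 470 g × 0.597 = 280.6 g as Cl₂.
Concentration rise: 280.6 g / 114,000 L = 2.461 mg/L = 2.46 ppm.
Final FC: 2.3 + 2.46 = 4.76 ppm.

4.76 ppm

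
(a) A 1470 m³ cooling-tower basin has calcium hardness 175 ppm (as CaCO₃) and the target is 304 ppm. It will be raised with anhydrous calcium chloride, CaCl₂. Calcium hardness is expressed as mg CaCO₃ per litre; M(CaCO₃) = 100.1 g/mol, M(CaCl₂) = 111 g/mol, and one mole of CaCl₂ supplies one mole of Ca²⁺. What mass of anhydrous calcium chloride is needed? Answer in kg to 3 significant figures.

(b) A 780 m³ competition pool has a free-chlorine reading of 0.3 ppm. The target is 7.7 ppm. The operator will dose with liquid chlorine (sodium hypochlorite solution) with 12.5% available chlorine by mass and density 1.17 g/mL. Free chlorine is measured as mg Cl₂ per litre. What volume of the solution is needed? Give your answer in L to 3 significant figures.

(a) 210 kg; (b) 39.5 L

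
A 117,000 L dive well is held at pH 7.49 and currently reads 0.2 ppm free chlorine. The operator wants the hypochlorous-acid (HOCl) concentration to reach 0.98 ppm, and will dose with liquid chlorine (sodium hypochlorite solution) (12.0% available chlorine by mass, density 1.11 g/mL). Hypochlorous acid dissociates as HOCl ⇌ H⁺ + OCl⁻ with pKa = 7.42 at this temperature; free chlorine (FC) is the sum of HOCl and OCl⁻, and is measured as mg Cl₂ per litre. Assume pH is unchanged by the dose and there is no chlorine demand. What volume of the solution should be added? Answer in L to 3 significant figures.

[OCl⁻]/[HOCl] = 10^(pH − pKa) = 10^(7.49 − 7.42) = 1.175; fraction as HOCl = 1/(1 + 1.175) = 0.4598.
Free chlorine required for 0.98 ppm HOCl: 0.98 / 0.4598 = 2.131 ppm.
FC to add: 2.131 − 0.2 = 1.931 mg/L as Cl₂.
Cl₂ equivalent: 1.931 mg/L × 117,000 L = 226 g.
Product at 12.0% available Cl: 226 / 0.12 = 1883 g.
Volume: 1883 g ÷ 1.11 g/mL = 1696 mL.

1.70 L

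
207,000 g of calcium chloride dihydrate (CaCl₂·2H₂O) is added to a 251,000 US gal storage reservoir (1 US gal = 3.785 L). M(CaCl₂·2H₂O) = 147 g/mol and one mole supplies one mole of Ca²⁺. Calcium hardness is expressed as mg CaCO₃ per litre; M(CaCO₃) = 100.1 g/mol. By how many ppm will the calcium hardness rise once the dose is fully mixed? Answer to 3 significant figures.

Volume: 251,000 US gal × 3.785 L/gal = 950,035 L.
Moles of Ca²⁺: 207,000 g ÷ 147 g/mol = 1408 mol.
As CaCO₃: 1408 mol × 100.1 g/mol = 141,000 g.
Rise: 141,000 g / 950,035 L × 1000 = 148.4 mg/L.

148 ppm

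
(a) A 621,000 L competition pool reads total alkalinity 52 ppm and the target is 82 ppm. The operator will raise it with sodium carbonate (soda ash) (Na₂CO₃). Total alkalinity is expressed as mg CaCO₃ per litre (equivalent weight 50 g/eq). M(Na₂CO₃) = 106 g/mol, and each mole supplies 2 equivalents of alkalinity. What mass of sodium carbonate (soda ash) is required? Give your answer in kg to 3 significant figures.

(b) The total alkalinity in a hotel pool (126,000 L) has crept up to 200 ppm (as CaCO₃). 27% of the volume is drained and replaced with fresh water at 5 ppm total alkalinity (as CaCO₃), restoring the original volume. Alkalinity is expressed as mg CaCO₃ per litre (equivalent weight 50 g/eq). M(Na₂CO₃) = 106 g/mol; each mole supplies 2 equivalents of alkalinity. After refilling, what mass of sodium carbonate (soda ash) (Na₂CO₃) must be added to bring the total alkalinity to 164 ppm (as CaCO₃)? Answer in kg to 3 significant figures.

(a) Alkalinity to add: (82 − 52) = 30 mg/L as CaCO₃ × 621,000 L = 18,630 g as CaCO₃.
(a) Equivalents: 18,630 g ÷ 50 g/eq = 372.6 eq.
(a) Each mole of Na₂CO₃ supplies 2 eq, so 372.6 / 2 = 186.3 mol.
(a) Mass: 186.3 mol × 106 g/mol = 19,750 g.

(b) After draining 27% and refilling: 200 × 0.73 + 5 × 0.27 = 147.35 ppm.
(b) Deficit to target: 164 − 147.35 = 16.65 mg/L.
(b) As CaCO₃: 16.65 mg/L × 126,000 L = 2098 g; ÷ 50 g/eq ÷ 2 = 20.98 mol Na₂CO₃.
(b) Mass: 20.98 × 106 = 2224 g.

(a) 19.7 kg; (b) 2.22 kg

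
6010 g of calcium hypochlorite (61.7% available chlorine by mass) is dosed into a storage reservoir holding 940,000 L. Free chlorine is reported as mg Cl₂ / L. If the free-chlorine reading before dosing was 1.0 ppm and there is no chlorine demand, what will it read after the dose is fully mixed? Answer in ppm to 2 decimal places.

4.94 ppm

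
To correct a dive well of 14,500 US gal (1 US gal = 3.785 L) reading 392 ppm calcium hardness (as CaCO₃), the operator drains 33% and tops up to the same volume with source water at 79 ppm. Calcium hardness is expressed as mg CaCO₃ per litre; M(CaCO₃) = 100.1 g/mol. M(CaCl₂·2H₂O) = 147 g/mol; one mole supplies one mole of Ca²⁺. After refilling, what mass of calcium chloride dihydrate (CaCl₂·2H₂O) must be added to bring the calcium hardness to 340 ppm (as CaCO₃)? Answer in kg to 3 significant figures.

4.13 kg

Volume: 14,500 US gal × 3.785 L/gal = 54,882 L.
After draining 33% and refilling: 392 × 0.67 + 79 × 0.33 = 288.71 ppm.
Deficit to target: 340 − 288.71 = 51.29 mg/L.
As CaCO₃: 51.29 mg/L × 54,882 L = 2815 g; ÷ 100.1 = 28.12 mol Ca²⁺.
Mass: 28.12 × 147 = 4134 g.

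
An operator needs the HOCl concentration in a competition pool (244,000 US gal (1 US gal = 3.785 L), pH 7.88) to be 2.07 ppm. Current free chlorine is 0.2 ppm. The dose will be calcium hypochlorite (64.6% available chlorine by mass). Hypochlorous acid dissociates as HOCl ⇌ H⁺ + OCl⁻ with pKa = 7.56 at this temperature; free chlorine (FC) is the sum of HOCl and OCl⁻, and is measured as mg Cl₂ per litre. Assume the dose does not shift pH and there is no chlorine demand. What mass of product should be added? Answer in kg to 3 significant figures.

Volume: 244,000 US gal × 3.785 L/gal = 923,540 L.
[OCl⁻]/[HOCl] = 10^(pH − pKa) = 10^(7.88 − 7.56) = 2.089; fraction as HOCl = 1/(1 + 2.089) = 0.3237.
Free chlorine required for 2.07 ppm HOCl: 2.07 / 0.3237 = 6.395 ppm.
FC to add: 6.395 − 0.2 = 6.195 mg/L as Cl₂.
Cl₂ equivalent: 6.195 mg/L × 923,540 L = 5721 g.
Product at 64.6% available Cl: 5721 / 0.646 = 8856 g.

8.86 kg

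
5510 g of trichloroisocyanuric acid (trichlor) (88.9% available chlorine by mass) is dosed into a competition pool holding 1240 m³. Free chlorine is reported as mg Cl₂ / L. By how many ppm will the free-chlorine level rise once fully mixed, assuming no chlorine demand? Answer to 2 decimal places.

3.95 ppm

Volume: 1240 m³ = 1,240,000 L.
Available chlorine delivered: 5510 g × 0.889 = 4898 g as Cl₂.
Concentration rise: 4898 g / 1,240,000 L = 3.95 mg/L = 3.95 ppm.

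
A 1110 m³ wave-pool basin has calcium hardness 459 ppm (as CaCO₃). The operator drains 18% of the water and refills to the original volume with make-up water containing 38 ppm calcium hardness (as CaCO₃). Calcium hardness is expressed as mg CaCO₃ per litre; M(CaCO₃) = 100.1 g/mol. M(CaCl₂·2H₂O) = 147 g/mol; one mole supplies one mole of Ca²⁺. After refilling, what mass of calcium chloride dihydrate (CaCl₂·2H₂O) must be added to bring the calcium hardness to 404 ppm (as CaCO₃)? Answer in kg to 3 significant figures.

Volume: 1110 m³ = 1,110,000 L.
After draining 18% and refilling: 459 × 0.82 + 38 × 0.18 = 383.22 ppm.
Deficit to target: 404 − 383.22 = 20.78 mg/L.
As CaCO₃: 20.78 mg/L × 1,110,000 L = 23,070 g; ÷ 100.1 = 230.4 mol Ca²⁺.
Mass: 230.4 × 147 = 33,870 g.

33.9 kg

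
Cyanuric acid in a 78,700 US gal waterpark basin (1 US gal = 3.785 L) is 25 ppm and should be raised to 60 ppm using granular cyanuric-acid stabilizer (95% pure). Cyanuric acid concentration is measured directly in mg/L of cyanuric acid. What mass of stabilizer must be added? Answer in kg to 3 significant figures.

Volume: 78,700 US gal × 3.785 L/gal = 297,880 L.
CYA to add: (60 − 25) = 35 mg/L × 297,880 L = 10,430 g cyanuric acid.
At 95% purity: 10,430 / 0.95 = 10,970 g product.

11.0 kg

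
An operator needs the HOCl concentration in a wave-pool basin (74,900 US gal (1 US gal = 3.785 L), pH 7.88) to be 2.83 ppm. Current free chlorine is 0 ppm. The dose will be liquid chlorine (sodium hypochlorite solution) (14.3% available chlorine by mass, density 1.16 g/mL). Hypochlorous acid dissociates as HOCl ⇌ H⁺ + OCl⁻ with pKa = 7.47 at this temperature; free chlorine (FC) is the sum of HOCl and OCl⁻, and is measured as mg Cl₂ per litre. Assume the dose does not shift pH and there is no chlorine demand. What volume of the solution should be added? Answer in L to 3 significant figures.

Volume: 74,900 US gal × 3.785 L/gal = 283,496 L.
[OCl⁻]/[HOCl] = 10^(pH − pKa) = 10^(7.88 − 7.47) = 2.57; fraction as HOCl = 1/(1 + 2.57) = 0.2801.
Free chlorine required for 2.83 ppm HOCl: 2.83 / 0.2801 = 10.1 ppm.
FC to add: 10.1 − 0 = 10.1 mg/L as Cl₂.
Cl₂ equivalent: 10.1 mg/L × 283,496 L = 2865 g.
Product at 14.3% available Cl: 2865 / 0.143 = 20,030 g.
Volume: 20,030 g ÷ 1.16 g/mL = 17,270 mL.

17.3 L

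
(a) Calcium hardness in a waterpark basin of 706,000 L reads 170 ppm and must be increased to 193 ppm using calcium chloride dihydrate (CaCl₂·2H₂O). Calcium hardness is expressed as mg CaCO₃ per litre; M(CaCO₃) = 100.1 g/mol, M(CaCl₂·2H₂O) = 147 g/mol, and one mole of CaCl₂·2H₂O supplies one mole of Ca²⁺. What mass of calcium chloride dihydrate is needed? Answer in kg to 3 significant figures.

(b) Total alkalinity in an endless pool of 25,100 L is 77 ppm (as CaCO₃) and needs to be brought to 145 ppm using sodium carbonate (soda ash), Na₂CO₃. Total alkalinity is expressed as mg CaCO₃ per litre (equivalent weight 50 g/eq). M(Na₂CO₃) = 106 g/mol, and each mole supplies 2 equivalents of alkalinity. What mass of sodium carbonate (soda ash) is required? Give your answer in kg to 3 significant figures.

(a) 23.8 kg; (b) 1.81 kg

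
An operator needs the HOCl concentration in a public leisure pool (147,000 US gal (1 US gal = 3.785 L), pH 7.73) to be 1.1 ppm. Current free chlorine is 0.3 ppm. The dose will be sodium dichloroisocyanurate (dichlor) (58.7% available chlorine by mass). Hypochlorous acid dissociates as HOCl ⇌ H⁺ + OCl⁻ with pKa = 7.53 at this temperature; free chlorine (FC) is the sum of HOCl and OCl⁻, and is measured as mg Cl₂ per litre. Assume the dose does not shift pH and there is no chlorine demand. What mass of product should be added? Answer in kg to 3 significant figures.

2.41 kg

Volume: 147,000 US gal × 3.785 L/gal = 556,395 L.
[OCl⁻]/[HOCl] = 10^(pH − pKa) = 10^(7.73 − 7.53) = 1.585; fraction as HOCl = 1/(1 + 1.585) = 0.3869.
Free chlorine required for 1.1 ppm HOCl: 1.1 / 0.3869 = 2.843 ppm.
FC to add: 2.843 − 0.3 = 2.543 mg/L as Cl₂.
Cl₂ equivalent: 2.543 mg/L × 556,395 L = 1415 g.
Product at 58.7% available Cl: 1415 / 0.587 = 2411 g.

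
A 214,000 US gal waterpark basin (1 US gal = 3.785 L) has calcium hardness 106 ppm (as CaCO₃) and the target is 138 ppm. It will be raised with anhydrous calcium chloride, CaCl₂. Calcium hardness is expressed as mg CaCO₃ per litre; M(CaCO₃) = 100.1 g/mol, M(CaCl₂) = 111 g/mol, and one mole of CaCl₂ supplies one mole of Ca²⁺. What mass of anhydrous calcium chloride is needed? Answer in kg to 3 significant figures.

28.7 kg

Volume: 214,000 US gal × 3.785 L/gal = 809,990 L.
Hardness to add: (138 − 106) = 32 mg/L as CaCO₃ × 809,990 L = 25,920 g as CaCO₃.
Moles of Ca²⁺ (1 mol Ca²⁺ ≡ 1 mol CaCO₃): 25,920 / 100.1 g/mol = 258.9 mol.
Mass of CaCl₂: 258.9 × 111 = 28,740 g.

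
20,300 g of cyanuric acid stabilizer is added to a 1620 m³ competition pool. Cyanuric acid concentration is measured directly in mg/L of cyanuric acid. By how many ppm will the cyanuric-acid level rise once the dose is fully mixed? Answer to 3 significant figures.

Volume: 1620 m³ = 1,620,000 L.
Rise: 20,300 g / 1,620,000 L × 1000 = 12.53 mg/L.

12.5 ppm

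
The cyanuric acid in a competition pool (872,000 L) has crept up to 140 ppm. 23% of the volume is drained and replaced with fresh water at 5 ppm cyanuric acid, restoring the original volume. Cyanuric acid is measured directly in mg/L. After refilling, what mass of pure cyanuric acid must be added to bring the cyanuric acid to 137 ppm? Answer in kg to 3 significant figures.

24.5 kg

After draining 23% and refilling: 140 × 0.77 + 5 × 0.23 = 108.95 ppm.
Deficit to target: 137 − 108.95 = 28.05 mg/L.
Mass: 28.05 mg/L × 872,000 L = 24,460 g cyanuric acid.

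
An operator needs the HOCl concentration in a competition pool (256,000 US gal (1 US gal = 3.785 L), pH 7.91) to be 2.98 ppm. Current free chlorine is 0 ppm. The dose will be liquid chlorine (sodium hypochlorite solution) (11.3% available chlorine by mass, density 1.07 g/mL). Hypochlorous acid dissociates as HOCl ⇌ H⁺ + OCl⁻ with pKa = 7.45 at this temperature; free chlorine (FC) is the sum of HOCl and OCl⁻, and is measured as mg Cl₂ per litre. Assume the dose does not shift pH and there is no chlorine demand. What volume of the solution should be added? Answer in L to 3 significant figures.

Volume: 256,000 US gal × 3.785 L/gal = 968,960 L.
[OCl⁻]/[HOCl] = 10^(pH − pKa) = 10^(7.91 − 7.45) = 2.884; fraction as HOCl = 1/(1 + 2.884) = 0.2575.
Free chlorine required for 2.98 ppm HOCl: 2.98 / 0.2575 = 11.57 ppm.
FC to add: 11.57 − 0 = 11.57 mg/L as Cl₂.
Cl₂ equivalent: 11.57 mg/L × 968,960 L = 11,220 g.
Product at 11.3% available Cl: 11,220 / 0.113 = 99,250 g.
Volume: 99,250 g ÷ 1.07 g/mL = 92,760 mL.

92.8 L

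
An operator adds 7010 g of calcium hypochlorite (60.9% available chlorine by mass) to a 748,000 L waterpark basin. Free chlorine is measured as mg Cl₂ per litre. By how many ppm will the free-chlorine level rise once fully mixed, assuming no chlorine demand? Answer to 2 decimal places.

Available chlorine delivered: 7010 g × 0.609 = 4269 g as Cl₂.
Concentration rise: 4269 g / 748,000 L = 5.707 mg/L = 5.71 ppm.

5.71 ppm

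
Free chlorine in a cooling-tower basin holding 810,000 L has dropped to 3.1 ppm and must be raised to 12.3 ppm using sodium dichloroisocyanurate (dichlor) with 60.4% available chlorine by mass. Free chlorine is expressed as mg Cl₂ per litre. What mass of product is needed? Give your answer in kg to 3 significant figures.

12.3 kg

Chlorine deficit: 12.3 − 3.1 = 9.2 ppm = 9.2 mg/L as Cl₂.
Cl₂ equivalent needed: 9.2 mg/L × 810,000 L = 7,452,000 mg = 7452 g.
Product at 60.4% available chlorine: 7452 / 0.604 = 12,340 g.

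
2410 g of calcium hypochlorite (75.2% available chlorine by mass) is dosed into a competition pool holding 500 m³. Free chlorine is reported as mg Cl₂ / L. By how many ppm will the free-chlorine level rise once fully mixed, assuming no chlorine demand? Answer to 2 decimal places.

Volume: 500 m³ = 500,000 L.
Available chlorine delivered: 2410 g × 0.752 = 1812 g as Cl₂.
Concentration rise: 1812 g / 500,000 L = 3.625 mg/L = 3.62 ppm.

3.62 ppm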